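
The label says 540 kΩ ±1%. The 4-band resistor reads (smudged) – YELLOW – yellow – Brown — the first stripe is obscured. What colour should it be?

540000 Ω = 54 × 10^4.
The first band gives digit 5 of the significand, and 5 is green.

green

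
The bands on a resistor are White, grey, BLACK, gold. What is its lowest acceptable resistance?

White → 9 (first significant figure)
Grey → 8 (second significant figure)
Black → ×1 multiplier
Gold → ±5% tolerance
98 × 1 = 98 Ω
Lowest = 98 × (1 − 5/100) = 93.1 Ω.

93.1 Ω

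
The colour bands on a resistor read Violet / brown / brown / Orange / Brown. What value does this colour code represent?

711000 Ω

Violet → 7 (first significant figure)
Brown → 1 (second significant figure)
Brown → 1 (third significant figure)
Orange → ×10^3 multiplier
711 × 1000 = 711000 Ω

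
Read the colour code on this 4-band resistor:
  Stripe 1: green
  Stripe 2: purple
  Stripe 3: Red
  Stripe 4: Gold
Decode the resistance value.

5700 Ω

Green → 5 (first significant figure)
Violet → 7 (second significant figure)
Red → ×10^2 multiplier
57 × 100 = 5700 Ω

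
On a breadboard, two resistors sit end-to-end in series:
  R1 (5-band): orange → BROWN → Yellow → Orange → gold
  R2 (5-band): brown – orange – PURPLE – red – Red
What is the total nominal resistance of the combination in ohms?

R1: orange, brown, yellow → 314; orange ×10^3 → 314000 Ω.
R2: brown, orange, violet → 137; red ×10^2 → 13700 Ω.
Series: 314000 + 13700 = 327700 Ω.

327700 Ω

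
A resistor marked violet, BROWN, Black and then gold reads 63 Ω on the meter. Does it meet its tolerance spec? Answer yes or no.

no

Violet → 7 (first significant figure)
Brown → 1 (second significant figure)
Black → ×1 multiplier
Gold → ±5% tolerance
71 × 1 = 71 Ω
Allowed range: 67.45 Ω to 74.55 Ω.
63 Ω lies outside that range.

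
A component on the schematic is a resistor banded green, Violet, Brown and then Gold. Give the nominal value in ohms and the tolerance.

570 Ω ±5%

Green → 5 (first significant figure)
Violet → 7 (second significant figure)
Brown → ×10 multiplier
Gold → ±5% tolerance
57 × 10 = 570 Ω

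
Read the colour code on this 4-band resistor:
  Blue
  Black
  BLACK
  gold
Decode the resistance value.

60 Ω

Blue → 6 (first significant figure)
Black → 0 (second significant figure)
Black → ×1 multiplier
60 × 1 = 60 Ω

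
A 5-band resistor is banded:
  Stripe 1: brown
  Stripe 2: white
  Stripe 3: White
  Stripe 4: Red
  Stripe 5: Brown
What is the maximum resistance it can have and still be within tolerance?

Brown → 1 (first significant figure)
White → 9 (second significant figure)
White → 9 (third significant figure)
Red → ×10^2 multiplier
Brown → ±1% tolerance
199 × 100 = 19900 Ω
Maximum = 19900 × (1 + 1/100) = 20099 Ω.

20099 Ω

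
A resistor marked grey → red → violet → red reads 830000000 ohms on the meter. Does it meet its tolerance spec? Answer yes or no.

yes

Grey → 8 (first significant figure)
Red → 2 (second significant figure)
Violet → ×10^7 multiplier
Red → ±2% tolerance
82 × 10000000 = 820000000 Ω
Allowed range: 803600000 Ω to 836400000 Ω.
830000000 ohms lies inside that range.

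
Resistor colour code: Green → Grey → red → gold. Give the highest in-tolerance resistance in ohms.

6090 Ω

Green → 5 (first significant figure)
Grey → 8 (second significant figure)
Red → ×10^2 multiplier
Gold → ±5% tolerance
58 × 100 = 5800 Ω
Highest = 5800 × (1 + 5/100) = 6090 Ω.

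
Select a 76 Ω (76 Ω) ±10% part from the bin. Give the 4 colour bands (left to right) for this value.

76 Ω = 76 × 10^0.
7 → violet
6 → blue
Multiplier 10^0 → black.
±10% tolerance → silver.

violet, blue, black, silver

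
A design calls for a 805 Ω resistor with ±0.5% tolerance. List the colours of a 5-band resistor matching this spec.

805 Ω = 805 × 10^0.
8 → grey
0 → black
5 → green
Multiplier 10^0 → black.
±0.5% tolerance → green.

grey, black, green, black, green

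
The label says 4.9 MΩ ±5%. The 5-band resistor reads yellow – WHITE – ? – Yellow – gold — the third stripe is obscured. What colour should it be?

4900000 Ω = 490 × 10^4.
The third band gives digit 0 of the significand, and 0 is black.

black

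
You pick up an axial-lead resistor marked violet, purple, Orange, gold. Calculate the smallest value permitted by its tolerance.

73150 Ω

Violet → 7 (first significant figure)
Violet → 7 (second significant figure)
Orange → ×10^3 multiplier
Gold → ±5% tolerance
77 × 1000 = 77000 Ω
Smallest = 77000 × (1 − 5/100) = 73150 Ω.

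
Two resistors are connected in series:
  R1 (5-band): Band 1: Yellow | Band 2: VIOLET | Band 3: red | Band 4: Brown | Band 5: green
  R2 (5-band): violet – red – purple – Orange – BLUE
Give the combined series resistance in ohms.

R1: yellow, violet, red → 472; brown ×10 → 4720 Ω.
R2: violet, red, violet → 727; orange ×10^3 → 727000 Ω.
Series: 4720 + 727000 = 731720 Ω.

731720 Ω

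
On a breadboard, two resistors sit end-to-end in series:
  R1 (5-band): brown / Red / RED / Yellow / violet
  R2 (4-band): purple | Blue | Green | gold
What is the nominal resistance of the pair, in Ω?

8820000 Ω

R1: brown, red, red → 122; yellow ×10^4 → 1220000 Ω.
R2: violet, blue → 76; green ×10^5 → 7600000 Ω.
Series: 1220000 + 7600000 = 8820000 Ω.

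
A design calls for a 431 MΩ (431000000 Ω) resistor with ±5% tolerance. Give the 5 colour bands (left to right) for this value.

431000000 Ω = 431 × 10^6.
4 → yellow
3 → orange
1 → brown
Multiplier 10^6 → blue.
±5% tolerance → gold.

yellow, orange, brown, blue, gold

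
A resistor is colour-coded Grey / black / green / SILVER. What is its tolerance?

The last band, silver, is the tolerance band.
Silver corresponds to ±10%.

±10%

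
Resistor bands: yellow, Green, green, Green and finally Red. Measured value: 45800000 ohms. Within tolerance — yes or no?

yes

Yellow → 4 (first significant figure)
Green → 5 (second significant figure)
Green → 5 (third significant figure)
Green → ×10^5 multiplier
Red → ±2% tolerance
455 × 100000 = 45500000 Ω
Allowed range: 44590000 Ω to 46410000 Ω.
45800000 ohms lies inside that range.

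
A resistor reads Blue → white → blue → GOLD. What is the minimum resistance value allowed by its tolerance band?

65550000 Ω

Blue → 6 (first significant figure)
White → 9 (second significant figure)
Blue → ×10^6 multiplier
Gold → ±5% tolerance
69 × 1000000 = 69000000 Ω
Minimum = 69000000 × (1 − 5/100) = 65550000 Ω.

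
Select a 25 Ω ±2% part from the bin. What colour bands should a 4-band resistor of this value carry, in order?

red, green, black, red

25 Ω = 25 × 10^0.
2 → red
5 → green
Multiplier 10^0 → black.
±2% tolerance → red.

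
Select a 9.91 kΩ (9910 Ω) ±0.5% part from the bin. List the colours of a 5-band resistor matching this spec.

white, white, brown, brown, green

9910 Ω = 991 × 10^1.
9 → white
9 → white
1 → brown
Multiplier 10^1 → brown.
±0.5% tolerance → green.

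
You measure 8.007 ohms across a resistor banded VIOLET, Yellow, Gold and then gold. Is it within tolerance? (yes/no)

no

Violet → 7 (first significant figure)
Yellow → 4 (second significant figure)
Gold → ×0.1 multiplier
Gold → ±5% tolerance
74 × 0.1 = 7.4 Ω
Allowed range: 7.03 Ω to 7.77 Ω.
8.007 ohms lies outside that range.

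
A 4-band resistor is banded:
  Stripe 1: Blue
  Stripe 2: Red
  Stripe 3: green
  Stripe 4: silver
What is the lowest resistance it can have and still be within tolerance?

Blue → 6 (first significant figure)
Red → 2 (second significant figure)
Green → ×10^5 multiplier
Silver → ±10% tolerance
62 × 100000 = 6200000 Ω
Lowest = 6200000 × (1 − 10/100) = 5580000 Ω.

5580000 Ω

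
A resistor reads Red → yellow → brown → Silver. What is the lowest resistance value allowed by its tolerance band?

Red → 2 (first significant figure)
Yellow → 4 (second significant figure)
Brown → ×10 multiplier
Silver → ±10% tolerance
24 × 10 = 240 Ω
Lowest = 240 × (1 − 10/100) = 216 Ω.

216 Ω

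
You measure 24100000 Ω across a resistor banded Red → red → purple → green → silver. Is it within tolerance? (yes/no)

Red → 2 (first significant figure)
Red → 2 (second significant figure)
Violet → 7 (third significant figure)
Green → ×10^5 multiplier
Silver → ±10% tolerance
227 × 100000 = 22700000 Ω
Allowed range: 20430000 Ω to 24970000 Ω.
24100000 Ω lies inside that range.

yes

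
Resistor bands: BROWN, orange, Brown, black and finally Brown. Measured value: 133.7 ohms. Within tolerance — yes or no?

no

Brown → 1 (first significant figure)
Orange → 3 (second significant figure)
Brown → 1 (third significant figure)
Black → ×1 multiplier
Brown → ±1% tolerance
131 × 1 = 131 Ω
Allowed range: 129.69 Ω to 132.31 Ω.
133.7 ohms lies outside that range.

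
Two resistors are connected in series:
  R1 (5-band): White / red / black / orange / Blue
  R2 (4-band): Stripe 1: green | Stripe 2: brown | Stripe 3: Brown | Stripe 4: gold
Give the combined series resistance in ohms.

R1: white, red, black → 920; orange ×10^3 → 920000 Ω.
R2: green, brown → 51; brown ×10 → 510 Ω.
Series: 920000 + 510 = 920510 Ω.

920510 Ω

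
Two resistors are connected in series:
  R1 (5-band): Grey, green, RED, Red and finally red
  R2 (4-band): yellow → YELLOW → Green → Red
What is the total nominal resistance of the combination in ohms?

R1: grey, green, red → 852; red ×10^2 → 85200 Ω.
R2: yellow, yellow → 44; green ×10^5 → 4400000 Ω.
Series: 85200 + 4400000 = 4485200 Ω.

4485200 Ω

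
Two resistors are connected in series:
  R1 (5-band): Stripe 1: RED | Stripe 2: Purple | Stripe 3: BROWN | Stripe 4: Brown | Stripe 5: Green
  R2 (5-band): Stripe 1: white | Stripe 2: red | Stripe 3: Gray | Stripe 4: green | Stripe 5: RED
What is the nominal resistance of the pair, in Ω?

92802710 Ω

R1: red, violet, brown → 271; brown ×10 → 2710 Ω.
R2: white, red, grey → 928; green ×10^5 → 92800000 Ω.
Series: 2710 + 92800000 = 92802710 Ω.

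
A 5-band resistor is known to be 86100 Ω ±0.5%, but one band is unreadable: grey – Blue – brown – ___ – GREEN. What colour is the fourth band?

red

86100 Ω = 861 × 10^2.
The fourth band is the multiplier, 10^2, which is red.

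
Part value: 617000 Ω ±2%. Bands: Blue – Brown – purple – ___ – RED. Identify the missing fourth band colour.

617000 Ω = 617 × 10^3.
The fourth band is the multiplier, 10^3, which is orange.

orange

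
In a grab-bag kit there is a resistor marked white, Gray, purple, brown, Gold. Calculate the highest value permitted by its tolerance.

White → 9 (first significant figure)
Grey → 8 (second significant figure)
Violet → 7 (third significant figure)
Brown → ×10 multiplier
Gold → ±5% tolerance
987 × 10 = 9870 Ω
Highest = 9870 × (1 + 5/100) = 10363.5 Ω.

10363.5 Ω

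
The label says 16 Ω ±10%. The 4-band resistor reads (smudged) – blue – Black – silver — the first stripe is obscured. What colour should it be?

16 Ω = 16 × 10^0.
The first band gives digit 1 of the significand, and 1 is brown.

brown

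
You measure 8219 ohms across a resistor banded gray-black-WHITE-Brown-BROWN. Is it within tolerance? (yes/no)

no

Grey → 8 (first significant figure)
Black → 0 (second significant figure)
White → 9 (third significant figure)
Brown → ×10 multiplier
Brown → ±1% tolerance
809 × 10 = 8090 Ω
Allowed range: 8009.1 Ω to 8170.9 Ω.
8219 ohms lies outside that range.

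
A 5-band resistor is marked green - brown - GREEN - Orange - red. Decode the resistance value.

515000 Ω

Green → 5 (first significant figure)
Brown → 1 (second significant figure)
Green → 5 (third significant figure)
Orange → ×10^3 multiplier
515 × 1000 = 515000 Ω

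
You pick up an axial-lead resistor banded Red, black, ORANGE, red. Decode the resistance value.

Red → 2 (first significant figure)
Black → 0 (second significant figure)
Orange → ×10^3 multiplier
20 × 1000 = 20000 Ω

20000 Ω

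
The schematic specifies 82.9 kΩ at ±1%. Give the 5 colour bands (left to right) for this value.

grey, red, white, red, brown

82900 Ω = 829 × 10^2.
8 → grey
2 → red
9 → white
Multiplier 10^2 → red.
±1% tolerance → brown.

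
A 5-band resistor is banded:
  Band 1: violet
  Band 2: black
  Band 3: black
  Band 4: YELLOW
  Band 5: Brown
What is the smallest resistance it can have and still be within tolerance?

Violet → 7 (first significant figure)
Black → 0 (second significant figure)
Black → 0 (third significant figure)
Yellow → ×10^4 multiplier
Brown → ±1% tolerance
700 × 10000 = 7000000 Ω
Smallest = 7000000 × (1 − 1/100) = 6930000 Ω.

6930000 Ω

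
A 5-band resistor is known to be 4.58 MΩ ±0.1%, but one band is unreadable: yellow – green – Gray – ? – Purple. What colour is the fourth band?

yellow

4580000 Ω = 458 × 10^4.
The fourth band is the multiplier, 10^4, which is yellow.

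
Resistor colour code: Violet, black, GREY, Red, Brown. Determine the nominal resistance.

Violet → 7 (first significant figure)
Black → 0 (second significant figure)
Grey → 8 (third significant figure)
Red → ×10^2 multiplier
708 × 100 = 70800 Ω

70800 Ω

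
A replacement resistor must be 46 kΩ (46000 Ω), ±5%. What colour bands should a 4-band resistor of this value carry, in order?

yellow, blue, orange, gold

46000 Ω = 46 × 10^3.
4 → yellow
6 → blue
Multiplier 10^3 → orange.
±5% tolerance → gold.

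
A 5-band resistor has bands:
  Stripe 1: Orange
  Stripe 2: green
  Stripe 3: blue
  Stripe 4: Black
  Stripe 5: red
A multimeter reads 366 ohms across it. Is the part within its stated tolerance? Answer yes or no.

Orange → 3 (first significant figure)
Green → 5 (second significant figure)
Blue → 6 (third significant figure)
Black → ×1 multiplier
Red → ±2% tolerance
356 × 1 = 356 Ω
Allowed range: 348.88 Ω to 363.12 Ω.
366 ohms lies outside that range.

no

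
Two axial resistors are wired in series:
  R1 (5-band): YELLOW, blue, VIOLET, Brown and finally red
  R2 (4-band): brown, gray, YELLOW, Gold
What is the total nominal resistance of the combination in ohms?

184670 Ω

R1: yellow, blue, violet → 467; brown ×10 → 4670 Ω.
R2: brown, grey → 18; yellow ×10^4 → 180000 Ω.
Series: 4670 + 180000 = 184670 Ω.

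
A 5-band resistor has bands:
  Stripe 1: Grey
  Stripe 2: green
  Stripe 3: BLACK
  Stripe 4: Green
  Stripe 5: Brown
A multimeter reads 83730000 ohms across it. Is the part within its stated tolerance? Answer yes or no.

Grey → 8 (first significant figure)
Green → 5 (second significant figure)
Black → 0 (third significant figure)
Green → ×10^5 multiplier
Brown → ±1% tolerance
850 × 100000 = 85000000 Ω
Allowed range: 84150000 Ω to 85850000 Ω.
83730000 ohms lies outside that range.

no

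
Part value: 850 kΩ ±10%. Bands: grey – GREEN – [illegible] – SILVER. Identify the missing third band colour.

yellow

850000 Ω = 85 × 10^4.
The third band is the multiplier, 10^4, which is yellow.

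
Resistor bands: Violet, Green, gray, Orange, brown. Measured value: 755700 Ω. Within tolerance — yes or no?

Violet → 7 (first significant figure)
Green → 5 (second significant figure)
Grey → 8 (third significant figure)
Orange → ×10^3 multiplier
Brown → ±1% tolerance
758 × 1000 = 758000 Ω
Allowed range: 750420 Ω to 765580 Ω.
755700 Ω lies inside that range.

yes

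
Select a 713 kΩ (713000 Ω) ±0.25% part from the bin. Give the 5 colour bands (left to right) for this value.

violet, brown, orange, orange, blue

713000 Ω = 713 × 10^3.
7 → violet
1 → brown
3 → orange
Multiplier 10^3 → orange.
±0.25% tolerance → blue.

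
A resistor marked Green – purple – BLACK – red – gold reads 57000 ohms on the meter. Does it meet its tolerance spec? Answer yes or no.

yes

Green → 5 (first significant figure)
Violet → 7 (second significant figure)
Black → 0 (third significant figure)
Red → ×10^2 multiplier
Gold → ±5% tolerance
570 × 100 = 57000 Ω
Allowed range: 54150 Ω to 59850 Ω.
57000 ohms lies inside that range.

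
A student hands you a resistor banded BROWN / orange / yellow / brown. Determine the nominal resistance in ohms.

Brown → 1 (first significant figure)
Orange → 3 (second significant figure)
Yellow → ×10^4 multiplier
13 × 10000 = 130000 Ω

130000 Ω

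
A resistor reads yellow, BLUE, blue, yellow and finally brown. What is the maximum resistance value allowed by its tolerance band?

4706600 Ω

Yellow → 4 (first significant figure)
Blue → 6 (second significant figure)
Blue → 6 (third significant figure)
Yellow → ×10^4 multiplier
Brown → ±1% tolerance
466 × 10000 = 4660000 Ω
Maximum = 4660000 × (1 + 1/100) = 4706600 Ω.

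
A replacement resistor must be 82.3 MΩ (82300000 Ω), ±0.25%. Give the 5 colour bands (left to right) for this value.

82300000 Ω = 823 × 10^5.
8 → grey
2 → red
3 → orange
Multiplier 10^5 → green.
±0.25% tolerance → blue.

grey, red, orange, green, blue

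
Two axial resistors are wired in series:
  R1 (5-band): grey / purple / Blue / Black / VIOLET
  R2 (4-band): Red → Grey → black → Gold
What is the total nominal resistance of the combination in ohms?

R1: grey, violet, blue → 876; black ×1 → 876 Ω.
R2: red, grey → 28; black ×1 → 28 Ω.
Series: 876 + 28 = 904 Ω.

904 Ω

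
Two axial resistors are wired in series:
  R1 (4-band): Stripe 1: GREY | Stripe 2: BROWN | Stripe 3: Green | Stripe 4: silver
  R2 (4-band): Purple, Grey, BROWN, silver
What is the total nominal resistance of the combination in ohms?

R1: grey, brown → 81; green ×10^5 → 8100000 Ω.
R2: violet, grey → 78; brown ×10 → 780 Ω.
Series: 8100000 + 780 = 8100780 Ω.

8100780 Ω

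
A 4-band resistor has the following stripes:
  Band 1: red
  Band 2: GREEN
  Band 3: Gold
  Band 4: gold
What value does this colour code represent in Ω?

2.5 Ω

Red → 2 (first significant figure)
Green → 5 (second significant figure)
Gold → ×0.1 multiplier
25 × 0.1 = 2.5 Ω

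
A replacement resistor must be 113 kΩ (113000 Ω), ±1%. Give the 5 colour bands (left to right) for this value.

brown, brown, orange, orange, brown

113000 Ω = 113 × 10^3.
1 → brown
1 → brown
3 → orange
Multiplier 10^3 → orange.
±1% tolerance → brown.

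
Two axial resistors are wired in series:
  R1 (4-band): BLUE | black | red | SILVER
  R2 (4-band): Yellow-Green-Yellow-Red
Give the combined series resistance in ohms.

456000 Ω

R1: blue, black → 60; red ×10^2 → 6000 Ω.
R2: yellow, green → 45; yellow ×10^4 → 450000 Ω.
Series: 6000 + 450000 = 456000 Ω.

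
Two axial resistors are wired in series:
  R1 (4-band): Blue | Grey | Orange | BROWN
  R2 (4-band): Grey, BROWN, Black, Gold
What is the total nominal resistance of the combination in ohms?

R1: blue, grey → 68; orange ×10^3 → 68000 Ω.
R2: grey, brown → 81; black ×1 → 81 Ω.
Series: 68000 + 81 = 68081 Ω.

68081 Ω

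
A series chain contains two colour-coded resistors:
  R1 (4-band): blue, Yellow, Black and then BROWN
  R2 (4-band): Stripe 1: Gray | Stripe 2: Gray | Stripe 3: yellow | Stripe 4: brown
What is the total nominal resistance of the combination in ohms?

880064 Ω

R1: blue, yellow → 64; black ×1 → 64 Ω.
R2: grey, grey → 88; yellow ×10^4 → 880000 Ω.
Series: 64 + 880000 = 880064 Ω.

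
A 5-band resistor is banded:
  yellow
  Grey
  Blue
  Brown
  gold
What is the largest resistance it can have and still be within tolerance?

5103 Ω

Yellow → 4 (first significant figure)
Grey → 8 (second significant figure)
Blue → 6 (third significant figure)
Brown → ×10 multiplier
Gold → ±5% tolerance
486 × 10 = 4860 Ω
Largest = 4860 × (1 + 5/100) = 5103 Ω.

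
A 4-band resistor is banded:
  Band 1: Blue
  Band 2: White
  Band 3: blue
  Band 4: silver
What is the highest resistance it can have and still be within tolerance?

Blue → 6 (first significant figure)
White → 9 (second significant figure)
Blue → ×10^6 multiplier
Silver → ±10% tolerance
69 × 1000000 = 69000000 Ω
Highest = 69000000 × (1 + 10/100) = 75900000 Ω.

75900000 Ω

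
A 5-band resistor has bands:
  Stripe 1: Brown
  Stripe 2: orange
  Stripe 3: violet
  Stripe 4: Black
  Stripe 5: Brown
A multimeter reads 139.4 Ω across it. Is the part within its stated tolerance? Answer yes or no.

no

Brown → 1 (first significant figure)
Orange → 3 (second significant figure)
Violet → 7 (third significant figure)
Black → ×1 multiplier
Brown → ±1% tolerance
137 × 1 = 137 Ω
Allowed range: 135.63 Ω to 138.37 Ω.
139.4 Ω lies outside that range.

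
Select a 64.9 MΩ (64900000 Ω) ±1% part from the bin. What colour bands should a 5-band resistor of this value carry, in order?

64900000 Ω = 649 × 10^5.
6 → blue
4 → yellow
9 → white
Multiplier 10^5 → green.
±1% tolerance → brown.

blue, yellow, white, green, brown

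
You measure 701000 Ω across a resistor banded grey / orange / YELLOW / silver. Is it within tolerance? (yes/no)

no

Grey → 8 (first significant figure)
Orange → 3 (second significant figure)
Yellow → ×10^4 multiplier
Silver → ±10% tolerance
83 × 10000 = 830000 Ω
Allowed range: 747000 Ω to 913000 Ω.
701000 Ω lies outside that range.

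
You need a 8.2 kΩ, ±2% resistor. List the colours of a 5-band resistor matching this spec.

grey, red, black, brown, red

8200 Ω = 820 × 10^1.
8 → grey
2 → red
0 → black
Multiplier 10^1 → brown.
±2% tolerance → red.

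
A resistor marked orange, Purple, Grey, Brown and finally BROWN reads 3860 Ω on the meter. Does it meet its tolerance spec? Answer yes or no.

no

Orange → 3 (first significant figure)
Violet → 7 (second significant figure)
Grey → 8 (third significant figure)
Brown → ×10 multiplier
Brown → ±1% tolerance
378 × 10 = 3780 Ω
Allowed range: 3742.2 Ω to 3817.8 Ω.
3860 Ω lies outside that range.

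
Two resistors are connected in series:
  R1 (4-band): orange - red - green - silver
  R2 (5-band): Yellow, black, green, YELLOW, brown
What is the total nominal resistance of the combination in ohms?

R1: orange, red → 32; green ×10^5 → 3200000 Ω.
R2: yellow, black, green → 405; yellow ×10^4 → 4050000 Ω.
Series: 3200000 + 4050000 = 7250000 Ω.

7250000 Ω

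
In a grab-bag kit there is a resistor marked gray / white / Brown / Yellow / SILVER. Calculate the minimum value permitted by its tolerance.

Grey → 8 (first significant figure)
White → 9 (second significant figure)
Brown → 1 (third significant figure)
Yellow → ×10^4 multiplier
Silver → ±10% tolerance
891 × 10000 = 8910000 Ω
Minimum = 8910000 × (1 − 10/100) = 8019000 Ω.

8019000 Ω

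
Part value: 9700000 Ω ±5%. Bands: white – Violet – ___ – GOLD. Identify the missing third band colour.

green

9700000 Ω = 97 × 10^5.
The third band is the multiplier, 10^5, which is green.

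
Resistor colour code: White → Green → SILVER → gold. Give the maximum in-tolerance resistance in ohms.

0.9975 Ω

White → 9 (first significant figure)
Green → 5 (second significant figure)
Silver → ×0.01 multiplier
Gold → ±5% tolerance
95 × 0.01 = 0.95 Ω
Maximum = 0.95 × (1 + 5/100) = 0.9975 Ω.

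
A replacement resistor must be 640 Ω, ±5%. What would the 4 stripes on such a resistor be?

640 Ω = 64 × 10^1.
6 → blue
4 → yellow
Multiplier 10^1 → brown.
±5% tolerance → gold.

blue, yellow, brown, gold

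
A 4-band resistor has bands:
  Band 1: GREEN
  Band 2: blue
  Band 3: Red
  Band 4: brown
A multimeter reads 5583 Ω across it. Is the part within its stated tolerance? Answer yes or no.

yes

Green → 5 (first significant figure)
Blue → 6 (second significant figure)
Red → ×10^2 multiplier
Brown → ±1% tolerance
56 × 100 = 5600 Ω
Allowed range: 5544 Ω to 5656 Ω.
5583 Ω lies inside that range.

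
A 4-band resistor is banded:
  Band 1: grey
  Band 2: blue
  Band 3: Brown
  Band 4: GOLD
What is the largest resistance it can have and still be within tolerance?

Grey → 8 (first significant figure)
Blue → 6 (second significant figure)
Brown → ×10 multiplier
Gold → ±5% tolerance
86 × 10 = 860 Ω
Largest = 860 × (1 + 5/100) = 903 Ω.

903 Ω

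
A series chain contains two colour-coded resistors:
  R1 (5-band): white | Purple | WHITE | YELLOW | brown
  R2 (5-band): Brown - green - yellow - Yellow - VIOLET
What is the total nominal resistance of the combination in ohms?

R1: white, violet, white → 979; yellow ×10^4 → 9790000 Ω.
R2: brown, green, yellow → 154; yellow ×10^4 → 1540000 Ω.
Series: 9790000 + 1540000 = 11330000 Ω.

11330000 Ω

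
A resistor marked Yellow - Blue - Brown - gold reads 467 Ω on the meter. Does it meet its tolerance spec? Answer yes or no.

Yellow → 4 (first significant figure)
Blue → 6 (second significant figure)
Brown → ×10 multiplier
Gold → ±5% tolerance
46 × 10 = 460 Ω
Allowed range: 437 Ω to 483 Ω.
467 Ω lies inside that range.

yes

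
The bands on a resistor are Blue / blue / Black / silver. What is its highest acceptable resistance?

Blue → 6 (first significant figure)
Blue → 6 (second significant figure)
Black → ×1 multiplier
Silver → ±10% tolerance
66 × 1 = 66 Ω
Highest = 66 × (1 + 10/100) = 72.6 Ω.

72.6 Ω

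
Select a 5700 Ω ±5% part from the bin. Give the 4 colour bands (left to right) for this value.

green, violet, red, gold

5700 Ω = 57 × 10^2.
5 → green
7 → violet
Multiplier 10^2 → red.
±5% tolerance → gold.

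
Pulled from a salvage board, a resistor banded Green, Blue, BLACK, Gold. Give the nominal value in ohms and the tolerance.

Green → 5 (first significant figure)
Blue → 6 (second significant figure)
Black → ×1 multiplier
Gold → ±5% tolerance
56 × 1 = 56 Ω

56 Ω ±5%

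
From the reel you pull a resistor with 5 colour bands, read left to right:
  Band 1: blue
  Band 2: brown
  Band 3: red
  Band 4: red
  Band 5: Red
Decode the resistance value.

61200 Ω

Blue → 6 (first significant figure)
Brown → 1 (second significant figure)
Red → 2 (third significant figure)
Red → ×10^2 multiplier
612 × 100 = 61200 Ω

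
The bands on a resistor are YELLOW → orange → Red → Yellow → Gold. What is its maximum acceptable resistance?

4536000 Ω

Yellow → 4 (first significant figure)
Orange → 3 (second significant figure)
Red → 2 (third significant figure)
Yellow → ×10^4 multiplier
Gold → ±5% tolerance
432 × 10000 = 4320000 Ω
Maximum = 4320000 × (1 + 5/100) = 4536000 Ω.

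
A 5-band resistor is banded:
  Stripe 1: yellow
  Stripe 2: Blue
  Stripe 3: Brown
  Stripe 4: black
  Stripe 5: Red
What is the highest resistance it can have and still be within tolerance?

470.22 Ω

Yellow → 4 (first significant figure)
Blue → 6 (second significant figure)
Brown → 1 (third significant figure)
Black → ×1 multiplier
Red → ±2% tolerance
461 × 1 = 461 Ω
Highest = 461 × (1 + 2/100) = 470.22 Ω.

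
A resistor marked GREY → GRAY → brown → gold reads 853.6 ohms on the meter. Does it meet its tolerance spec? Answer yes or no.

Grey → 8 (first significant figure)
Grey → 8 (second significant figure)
Brown → ×10 multiplier
Gold → ±5% tolerance
88 × 10 = 880 Ω
Allowed range: 836 Ω to 924 Ω.
853.6 ohms lies inside that range.

yes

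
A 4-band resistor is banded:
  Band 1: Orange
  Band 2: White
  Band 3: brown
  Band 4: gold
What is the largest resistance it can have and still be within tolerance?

Orange → 3 (first significant figure)
White → 9 (second significant figure)
Brown → ×10 multiplier
Gold → ±5% tolerance
39 × 10 = 390 Ω
Largest = 390 × (1 + 5/100) = 409.5 Ω.

409.5 Ω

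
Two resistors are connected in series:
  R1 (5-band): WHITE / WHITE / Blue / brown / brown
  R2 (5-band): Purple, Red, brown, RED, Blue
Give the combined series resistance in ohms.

R1: white, white, blue → 996; brown ×10 → 9960 Ω.
R2: violet, red, brown → 721; red ×10^2 → 72100 Ω.
Series: 9960 + 72100 = 82060 Ω.

82060 Ω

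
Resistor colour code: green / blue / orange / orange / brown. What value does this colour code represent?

563000 Ω

Green → 5 (first significant figure)
Blue → 6 (second significant figure)
Orange → 3 (third significant figure)
Orange → ×10^3 multiplier
563 × 1000 = 563000 Ω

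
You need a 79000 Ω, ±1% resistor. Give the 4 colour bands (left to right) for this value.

violet, white, orange, brown

79000 Ω = 79 × 10^3.
7 → violet
9 → white
Multiplier 10^3 → orange.
±1% tolerance → brown.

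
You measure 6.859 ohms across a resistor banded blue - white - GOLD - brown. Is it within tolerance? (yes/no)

yes

Blue → 6 (first significant figure)
White → 9 (second significant figure)
Gold → ×0.1 multiplier
Brown → ±1% tolerance
69 × 0.1 = 6.9 Ω
Allowed range: 6.831 Ω to 6.969 Ω.
6.859 ohms lies inside that range.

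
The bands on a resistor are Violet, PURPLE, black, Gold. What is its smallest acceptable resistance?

73.15 Ω

Violet → 7 (first significant figure)
Violet → 7 (second significant figure)
Black → ×1 multiplier
Gold → ±5% tolerance
77 × 1 = 77 Ω
Smallest = 77 × (1 − 5/100) = 73.15 Ω.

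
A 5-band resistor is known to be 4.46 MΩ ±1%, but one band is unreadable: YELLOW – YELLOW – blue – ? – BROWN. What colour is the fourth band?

yellow

4460000 Ω = 446 × 10^4.
The fourth band is the multiplier, 10^4, which is yellow.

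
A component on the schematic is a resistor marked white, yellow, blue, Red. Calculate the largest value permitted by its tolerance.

White → 9 (first significant figure)
Yellow → 4 (second significant figure)
Blue → ×10^6 multiplier
Red → ±2% tolerance
94 × 1000000 = 94000000 Ω
Largest = 94000000 × (1 + 2/100) = 95880000 Ω.

95880000 Ω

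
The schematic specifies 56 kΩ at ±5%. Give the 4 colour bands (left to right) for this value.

green, blue, orange, gold

56000 Ω = 56 × 10^3.
5 → green
6 → blue
Multiplier 10^3 → orange.
±5% tolerance → gold.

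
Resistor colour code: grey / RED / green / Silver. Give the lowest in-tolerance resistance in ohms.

7380000 Ω

Grey → 8 (first significant figure)
Red → 2 (second significant figure)
Green → ×10^5 multiplier
Silver → ±10% tolerance
82 × 100000 = 8200000 Ω
Lowest = 8200000 × (1 − 10/100) = 7380000 Ω.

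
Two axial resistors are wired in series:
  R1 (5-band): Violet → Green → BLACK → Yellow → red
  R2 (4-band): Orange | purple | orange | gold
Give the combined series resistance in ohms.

7537000 Ω

R1: violet, green, black → 750; yellow ×10^4 → 7500000 Ω.
R2: orange, violet → 37; orange ×10^3 → 37000 Ω.
Series: 7500000 + 37000 = 7537000 Ω.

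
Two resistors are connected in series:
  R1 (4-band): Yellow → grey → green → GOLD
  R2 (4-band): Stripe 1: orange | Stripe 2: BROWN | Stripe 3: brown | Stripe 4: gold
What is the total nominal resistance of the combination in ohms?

4800310 Ω

R1: yellow, grey → 48; green ×10^5 → 4800000 Ω.
R2: orange, brown → 31; brown ×10 → 310 Ω.
Series: 4800000 + 310 = 4800310 Ω.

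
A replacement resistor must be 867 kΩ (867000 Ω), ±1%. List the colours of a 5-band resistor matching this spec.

867000 Ω = 867 × 10^3.
8 → grey
6 → blue
7 → violet
Multiplier 10^3 → orange.
±1% tolerance → brown.

grey, blue, violet, orange, brown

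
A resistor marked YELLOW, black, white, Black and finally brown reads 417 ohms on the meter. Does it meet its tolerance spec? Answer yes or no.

Yellow → 4 (first significant figure)
Black → 0 (second significant figure)
White → 9 (third significant figure)
Black → ×1 multiplier
Brown → ±1% tolerance
409 × 1 = 409 Ω
Allowed range: 404.91 Ω to 413.09 Ω.
417 ohms lies outside that range.

no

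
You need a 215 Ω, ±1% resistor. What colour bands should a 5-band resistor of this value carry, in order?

215 Ω = 215 × 10^0.
2 → red
1 → brown
5 → green
Multiplier 10^0 → black.
±1% tolerance → brown.

red, brown, green, black, brown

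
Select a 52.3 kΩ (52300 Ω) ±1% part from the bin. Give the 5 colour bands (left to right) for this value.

52300 Ω = 523 × 10^2.
5 → green
2 → red
3 → orange
Multiplier 10^2 → red.
±1% tolerance → brown.

green, red, orange, red, brown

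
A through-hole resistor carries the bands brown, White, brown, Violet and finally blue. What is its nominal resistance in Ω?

Brown → 1 (first significant figure)
White → 9 (second significant figure)
Brown → 1 (third significant figure)
Violet → ×10^7 multiplier
191 × 10000000 = 1910000000 Ω

1910000000 Ω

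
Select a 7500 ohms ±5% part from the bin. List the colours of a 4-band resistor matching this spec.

7500 Ω = 75 × 10^2.
7 → violet
5 → green
Multiplier 10^2 → red.
±5% tolerance → gold.

violet, green, red, gold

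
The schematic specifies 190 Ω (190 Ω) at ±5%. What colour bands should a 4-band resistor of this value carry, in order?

190 Ω = 19 × 10^1.
1 → brown
9 → white
Multiplier 10^1 → brown.
±5% tolerance → gold.

brown, white, brown, gold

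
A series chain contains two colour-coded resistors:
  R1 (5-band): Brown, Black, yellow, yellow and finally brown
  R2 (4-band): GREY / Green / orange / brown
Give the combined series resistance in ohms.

R1: brown, black, yellow → 104; yellow ×10^4 → 1040000 Ω.
R2: grey, green → 85; orange ×10^3 → 85000 Ω.
Series: 1040000 + 85000 = 1125000 Ω.

1125000 Ω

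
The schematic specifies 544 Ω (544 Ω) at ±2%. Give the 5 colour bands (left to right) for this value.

544 Ω = 544 × 10^0.
5 → green
4 → yellow
4 → yellow
Multiplier 10^0 → black.
±2% tolerance → red.

green, yellow, yellow, black, red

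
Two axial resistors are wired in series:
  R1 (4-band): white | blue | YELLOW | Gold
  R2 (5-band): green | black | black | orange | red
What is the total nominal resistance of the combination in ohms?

R1: white, blue → 96; yellow ×10^4 → 960000 Ω.
R2: green, black, black → 500; orange ×10^3 → 500000 Ω.
Series: 960000 + 500000 = 1460000 Ω.

1460000 Ω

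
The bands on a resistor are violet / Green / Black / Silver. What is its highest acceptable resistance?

82.5 Ω

Violet → 7 (first significant figure)
Green → 5 (second significant figure)
Black → ×1 multiplier
Silver → ±10% tolerance
75 × 1 = 75 Ω
Highest = 75 × (1 + 10/100) = 82.5 Ω.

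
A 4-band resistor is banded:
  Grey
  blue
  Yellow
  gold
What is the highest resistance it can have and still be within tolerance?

Grey → 8 (first significant figure)
Blue → 6 (second significant figure)
Yellow → ×10^4 multiplier
Gold → ±5% tolerance
86 × 10000 = 860000 Ω
Highest = 860000 × (1 + 5/100) = 903000 Ω.

903000 Ω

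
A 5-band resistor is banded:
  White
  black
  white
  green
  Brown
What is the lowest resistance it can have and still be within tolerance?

89991000 Ω

White → 9 (first significant figure)
Black → 0 (second significant figure)
White → 9 (third significant figure)
Green → ×10^5 multiplier
Brown → ±1% tolerance
909 × 100000 = 90900000 Ω
Lowest = 90900000 × (1 − 1/100) = 89991000 Ω.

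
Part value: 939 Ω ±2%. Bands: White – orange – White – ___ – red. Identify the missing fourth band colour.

black

939 Ω = 939 × 10^0.
The fourth band is the multiplier, 10^0, which is black.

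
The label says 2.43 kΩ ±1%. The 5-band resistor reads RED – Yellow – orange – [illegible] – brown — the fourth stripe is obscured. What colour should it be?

brown

2430 Ω = 243 × 10^1.
The fourth band is the multiplier, 10^1, which is brown.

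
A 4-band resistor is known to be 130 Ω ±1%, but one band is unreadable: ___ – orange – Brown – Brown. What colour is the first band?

130 Ω = 13 × 10^1.
The first band gives digit 1 of the significand, and 1 is brown.

brown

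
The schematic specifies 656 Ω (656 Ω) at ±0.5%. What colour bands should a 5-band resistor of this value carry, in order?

blue, green, blue, black, green

656 Ω = 656 × 10^0.
6 → blue
5 → green
6 → blue
Multiplier 10^0 → black.
±0.5% tolerance → green.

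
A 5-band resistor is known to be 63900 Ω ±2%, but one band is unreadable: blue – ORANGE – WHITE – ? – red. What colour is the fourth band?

red

63900 Ω = 639 × 10^2.
The fourth band is the multiplier, 10^2, which is red.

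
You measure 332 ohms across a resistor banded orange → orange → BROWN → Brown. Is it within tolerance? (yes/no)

yes

Orange → 3 (first significant figure)
Orange → 3 (second significant figure)
Brown → ×10 multiplier
Brown → ±1% tolerance
33 × 10 = 330 Ω
Allowed range: 326.7 Ω to 333.3 Ω.
332 ohms lies inside that range.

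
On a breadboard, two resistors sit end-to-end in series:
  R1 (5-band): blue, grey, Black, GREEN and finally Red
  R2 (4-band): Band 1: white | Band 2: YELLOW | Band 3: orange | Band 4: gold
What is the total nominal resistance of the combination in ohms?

R1: blue, grey, black → 680; green ×10^5 → 68000000 Ω.
R2: white, yellow → 94; orange ×10^3 → 94000 Ω.
Series: 68000000 + 94000 = 68094000 Ω.

68094000 Ω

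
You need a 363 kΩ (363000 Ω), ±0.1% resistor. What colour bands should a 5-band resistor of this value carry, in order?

363000 Ω = 363 × 10^3.
3 → orange
6 → blue
3 → orange
Multiplier 10^3 → orange.
±0.1% tolerance → violet.

orange, blue, orange, orange, violet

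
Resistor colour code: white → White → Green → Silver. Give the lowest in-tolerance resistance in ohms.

White → 9 (first significant figure)
White → 9 (second significant figure)
Green → ×10^5 multiplier
Silver → ±10% tolerance
99 × 100000 = 9900000 Ω
Lowest = 9900000 × (1 − 10/100) = 8910000 Ω.

8910000 Ω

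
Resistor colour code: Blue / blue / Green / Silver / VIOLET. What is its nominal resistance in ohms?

6.65 Ω

Blue → 6 (first significant figure)
Blue → 6 (second significant figure)
Green → 5 (third significant figure)
Silver → ×0.01 multiplier
665 × 0.01 = 6.65 Ω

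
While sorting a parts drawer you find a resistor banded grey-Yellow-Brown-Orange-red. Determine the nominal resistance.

Grey → 8 (first significant figure)
Yellow → 4 (second significant figure)
Brown → 1 (third significant figure)
Orange → ×10^3 multiplier
841 × 1000 = 841000 Ω

841000 Ω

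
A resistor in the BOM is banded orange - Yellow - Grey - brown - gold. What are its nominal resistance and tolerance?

Orange → 3 (first significant figure)
Yellow → 4 (second significant figure)
Grey → 8 (third significant figure)
Brown → ×10 multiplier
Gold → ±5% tolerance
348 × 10 = 3480 Ω

3480 Ω ±5%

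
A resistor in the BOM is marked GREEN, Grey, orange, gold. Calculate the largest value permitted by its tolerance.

Green → 5 (first significant figure)
Grey → 8 (second significant figure)
Orange → ×10^3 multiplier
Gold → ±5% tolerance
58 × 1000 = 58000 Ω
Largest = 58000 × (1 + 5/100) = 60900 Ω.

60900 Ω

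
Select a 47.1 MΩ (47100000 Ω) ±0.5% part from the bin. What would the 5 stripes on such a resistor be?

47100000 Ω = 471 × 10^5.
4 → yellow
7 → violet
1 → brown
Multiplier 10^5 → green.
±0.5% tolerance → green.

yellow, violet, brown, green, green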